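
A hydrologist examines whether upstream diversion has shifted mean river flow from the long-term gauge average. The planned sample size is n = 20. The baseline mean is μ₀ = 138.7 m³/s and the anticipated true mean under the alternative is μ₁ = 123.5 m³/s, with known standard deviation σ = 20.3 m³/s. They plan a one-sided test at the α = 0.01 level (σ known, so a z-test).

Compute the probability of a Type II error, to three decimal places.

β ≈ 0.153

Standardized effect: d = |μ₁ − μ₀| / σ = |123.5 − 138.7| / 20.3 = 0.7488
Noncentrality parameter: δ = d·√n = 0.7488 × √20 = 3.3486
Critical value for a one-sided test at α = 0.01: z_α = 2.326.
Power = Φ(δ − 2.326) = Φ(1.022) = 0.8467.
Type II error: β = 1 − power = 1 − 0.8467 = 0.1533.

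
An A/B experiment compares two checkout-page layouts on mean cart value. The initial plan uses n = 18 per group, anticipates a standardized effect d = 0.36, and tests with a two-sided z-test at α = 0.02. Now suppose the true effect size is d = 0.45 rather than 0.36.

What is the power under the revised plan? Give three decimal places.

With d = 0.45: δ = d·√(n/2) = 0.45 × √(18/2) = 1.3500. Critical value z_{0.01} = 2.326.
Revised power = Φ(δ − 2.326) + Φ(−δ − 2.326) = Φ(-0.976) + Φ(-3.676) = 0.1644 + 0.0001 = 0.1646.

Power ≈ 0.165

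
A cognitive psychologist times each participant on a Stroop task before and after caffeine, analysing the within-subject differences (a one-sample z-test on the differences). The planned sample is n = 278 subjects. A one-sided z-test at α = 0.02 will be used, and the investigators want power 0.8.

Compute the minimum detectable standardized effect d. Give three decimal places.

Need Φ(δ − 2.054) = 0.8, so δ = 2.054 + 0.842 = 2.895.
δ = d·√n ⇒ d = δ/√n = 2.895/√278 = 0.1737.

d ≈ 0.174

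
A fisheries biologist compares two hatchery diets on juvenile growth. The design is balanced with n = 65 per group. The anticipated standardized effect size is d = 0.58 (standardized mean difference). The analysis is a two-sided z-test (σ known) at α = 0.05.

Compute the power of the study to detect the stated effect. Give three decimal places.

Power ≈ 0.911

Noncentrality parameter: δ = d·√(n/2) = 0.58 × √(65/2) = 3.3065
Critical value for a two-sided test at α = 0.05: z_{α/2} = 1.960.
Power = Φ(δ − 1.960) + Φ(−δ − 1.960) = Φ(1.347) + Φ(-5.266) = 0.9109 + 0.0000 = 0.9109.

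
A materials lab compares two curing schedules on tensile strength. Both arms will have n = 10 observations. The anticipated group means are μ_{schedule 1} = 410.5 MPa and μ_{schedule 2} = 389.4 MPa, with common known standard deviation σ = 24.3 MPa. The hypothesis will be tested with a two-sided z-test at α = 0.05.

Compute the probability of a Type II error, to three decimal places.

β ≈ 0.507

Standardized effect: d = |μ_{schedule 1} − μ_{schedule 2}| / σ = |410.5 − 389.4| / 24.3 = 0.8683
Noncentrality parameter: δ = d·√(n/2) = 0.8683 × √(10/2) = 1.9416
Two-sided α = 0.05 → critical value z_{0.025} = 1.960.
Power = Φ(δ − 1.960) + Φ(−δ − 1.960) = Φ(-0.018) + Φ(-3.902) = 0.4927 + 0.0000 = 0.4927.
Type II error: β = 1 − power = 1 − 0.4927 = 0.5073.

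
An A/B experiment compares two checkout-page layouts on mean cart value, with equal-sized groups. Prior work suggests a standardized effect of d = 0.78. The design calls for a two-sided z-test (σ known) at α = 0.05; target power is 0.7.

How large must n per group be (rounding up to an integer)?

Set Φ(δ − 1.960) = 0.7; then δ − 1.960 = Φ⁻¹(0.7) = 0.524, giving δ = 2.484.
(The Φ(−δ − z_{α/2}) term is vanishingly small for δ > 0 and is dropped in the standard sample-size formula.)
δ = d·√(n/2) ⇒ n = 2(δ/d)² = 2 × (2.484 / 0.78)² = 20.29.
Rounding up, n = 21 per group.

n = 21 per group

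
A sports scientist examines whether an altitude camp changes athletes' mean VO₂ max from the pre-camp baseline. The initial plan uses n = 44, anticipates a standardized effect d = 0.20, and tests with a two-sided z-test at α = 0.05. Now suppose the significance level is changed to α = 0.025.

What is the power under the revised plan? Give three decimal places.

Power ≈ 0.180

δ = d·√n = 0.20 × √44 = 1.3266 (unchanged). New critical value: z_{0.0125} = 2.241.
Revised power = Φ(δ − 2.241) + Φ(−δ − 2.241) = Φ(-0.915) + Φ(-3.568) = 0.1802 + 0.0002 = 0.1803.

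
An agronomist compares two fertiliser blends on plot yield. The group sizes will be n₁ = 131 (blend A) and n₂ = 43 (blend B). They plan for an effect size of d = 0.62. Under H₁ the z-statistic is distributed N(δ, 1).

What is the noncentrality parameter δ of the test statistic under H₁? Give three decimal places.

δ ≈ 3.528

The noncentrality parameter scales effect size by the design's sample-size factor: δ = d / √(1/n₁ + 1/n₂) = 0.62 / √(1/131 + 1/43) = 3.5277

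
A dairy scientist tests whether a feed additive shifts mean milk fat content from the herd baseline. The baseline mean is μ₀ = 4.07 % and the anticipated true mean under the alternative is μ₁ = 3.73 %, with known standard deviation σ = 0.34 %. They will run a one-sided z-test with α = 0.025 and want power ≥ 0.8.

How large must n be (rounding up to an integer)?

n = 8

Standardized effect: d = |μ₁ − μ₀| / σ = |3.73 − 4.07| / 0.34 = 1.0000
Set Φ(δ − 1.960) = 0.8; then δ − 1.960 = Φ⁻¹(0.8) = 0.842, giving δ = 2.802.
δ = d·√n ⇒ n = (δ/d)² = (2.802 / 1.0000)² = 7.85.
Rounding up, n = 8.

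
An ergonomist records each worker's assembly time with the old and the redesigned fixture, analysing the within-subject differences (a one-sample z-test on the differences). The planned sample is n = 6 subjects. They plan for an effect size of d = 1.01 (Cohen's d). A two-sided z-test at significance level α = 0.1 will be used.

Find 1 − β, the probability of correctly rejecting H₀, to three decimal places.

Power ≈ 0.797

Noncentrality parameter: δ = d·√n = 1.01 × √6 = 2.4740
Critical value for a two-sided test at α = 0.1: z_{α/2} = 1.645.
Power = Φ(δ − 1.645) + Φ(−δ − 1.645) = Φ(0.829) + Φ(-4.119) = 0.7965 + 0.0000 = 0.7965.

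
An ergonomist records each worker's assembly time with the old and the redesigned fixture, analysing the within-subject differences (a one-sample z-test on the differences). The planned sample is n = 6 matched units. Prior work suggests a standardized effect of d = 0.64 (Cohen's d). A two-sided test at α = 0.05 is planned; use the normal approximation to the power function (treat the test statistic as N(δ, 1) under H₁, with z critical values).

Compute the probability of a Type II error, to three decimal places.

Noncentrality parameter: δ = d·√n = 0.64 × √6 = 1.5677
Two-sided α = 0.05 → critical value z_{0.025} = 1.960.
Power = Φ(δ − 1.960) + Φ(−δ − 1.960) = Φ(-0.392) + Φ(-3.528) = 0.3474 + 0.0002 = 0.3476.
Type II error: β = 1 − power = 1 − 0.3476 = 0.6524.

β ≈ 0.652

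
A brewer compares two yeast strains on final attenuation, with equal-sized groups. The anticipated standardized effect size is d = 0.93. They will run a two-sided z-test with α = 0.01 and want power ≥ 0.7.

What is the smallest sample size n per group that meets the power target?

For power 0.7 need Φ(δ − z_{0.005}) = 0.7, so δ = z_{0.005} + z_{0.30} = 2.576 + 0.524 = 3.100.
(For δ > 0 the lower-tail rejection region contributes negligibly to power, so the one-term inversion is standard.)
δ = d·√(n/2) ⇒ n = 2(δ/d)² = 2 × (3.100 / 0.93)² = 22.23.
Round up to the next whole unit.

n = 23 per group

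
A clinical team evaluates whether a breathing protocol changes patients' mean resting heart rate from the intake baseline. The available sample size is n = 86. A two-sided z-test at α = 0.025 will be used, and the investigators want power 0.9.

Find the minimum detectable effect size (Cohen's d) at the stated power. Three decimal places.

Required noncentrality: δ = z_{0.0125} + z_{0.10} = 2.241 + 1.282 = 3.523.
(The second rejection-region term Φ(−δ − z_{α/2}) is negligible and dropped.)
δ = d·√n ⇒ d = δ/√n = 3.523/√86 = 0.3799.

d ≈ 0.380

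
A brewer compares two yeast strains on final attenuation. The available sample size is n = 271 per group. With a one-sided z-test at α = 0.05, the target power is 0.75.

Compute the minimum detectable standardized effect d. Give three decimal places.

Required noncentrality: δ = z_{0.05} + z_{0.25} = 1.645 + 0.674 = 2.319.
δ = d·√(n/2) ⇒ d = δ/√(n/2) = 2.319/√(271/2) = 0.1992.

d ≈ 0.199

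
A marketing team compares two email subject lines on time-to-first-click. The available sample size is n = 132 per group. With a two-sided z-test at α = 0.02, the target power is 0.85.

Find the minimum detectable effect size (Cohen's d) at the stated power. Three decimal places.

d ≈ 0.414

Need Φ(δ − 2.326) = 0.85, so δ = 2.326 + 1.036 = 3.363.
(Lower-tail contribution to power is negligible for δ > 0.)
δ = d·√(n/2) ⇒ d = δ/√(n/2) = 3.363/√(132/2) = 0.4139.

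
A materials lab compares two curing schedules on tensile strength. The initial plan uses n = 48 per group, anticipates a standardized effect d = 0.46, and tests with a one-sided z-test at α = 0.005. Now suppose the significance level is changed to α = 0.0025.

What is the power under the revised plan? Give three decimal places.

Power ≈ 0.290

δ = d·√(n/2) = 0.46 × √(48/2) = 2.2535 (unchanged). New critical value: z_{0.0025} = 2.807.
Revised power = Φ(δ − 2.807) = Φ(-0.554) = 0.2900.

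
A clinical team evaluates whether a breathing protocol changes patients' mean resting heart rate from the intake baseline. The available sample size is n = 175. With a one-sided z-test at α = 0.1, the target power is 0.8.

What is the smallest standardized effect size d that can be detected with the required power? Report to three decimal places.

d ≈ 0.160

Need Φ(δ − 1.282) = 0.8, so δ = 1.282 + 0.842 = 2.123.
δ = d·√n ⇒ d = δ/√n = 2.123/√175 = 0.1605.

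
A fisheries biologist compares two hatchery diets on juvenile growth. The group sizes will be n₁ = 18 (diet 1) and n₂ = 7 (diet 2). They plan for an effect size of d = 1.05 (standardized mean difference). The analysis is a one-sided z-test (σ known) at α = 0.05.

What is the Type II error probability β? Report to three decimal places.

β ≈ 0.238

Noncentrality parameter: δ = d / √(1/n₁ + 1/n₂) = 1.05 / √(1/18 + 1/7) = 2.3572
Critical value for a one-sided test at α = 0.05: z_α = 1.645.
Power = Φ(δ − 1.645) = Φ(0.712) = 0.7619.
Type II error: β = 1 − power = 1 − 0.7619 = 0.2381.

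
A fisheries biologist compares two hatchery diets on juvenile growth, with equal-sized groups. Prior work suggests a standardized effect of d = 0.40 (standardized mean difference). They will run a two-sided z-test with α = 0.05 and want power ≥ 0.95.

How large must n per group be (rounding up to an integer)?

n = 163 per group

Set Φ(δ − 1.960) = 0.95; then δ − 1.960 = Φ⁻¹(0.95) = 1.645, giving δ = 3.605.
(For δ > 0 the lower-tail rejection region contributes negligibly to power, so the one-term inversion is standard.)
δ = d·√(n/2) ⇒ n = 2(δ/d)² = 2 × (3.605 / 0.40)² = 162.43.
Rounding up, n = 163 per group.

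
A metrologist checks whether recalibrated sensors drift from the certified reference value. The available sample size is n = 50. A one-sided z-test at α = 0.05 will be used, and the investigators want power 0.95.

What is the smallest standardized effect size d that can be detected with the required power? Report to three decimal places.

Need Φ(δ − 1.645) = 0.95, so δ = 1.645 + 1.645 = 3.290.
δ = d·√n ⇒ d = δ/√n = 3.290/√50 = 0.4652.

d ≈ 0.465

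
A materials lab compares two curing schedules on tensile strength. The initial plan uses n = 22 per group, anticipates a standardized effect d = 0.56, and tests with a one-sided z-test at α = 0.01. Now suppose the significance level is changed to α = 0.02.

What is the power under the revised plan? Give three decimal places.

δ = d·√(n/2) = 0.56 × √(22/2) = 1.8573 (unchanged). New critical value: z_{0.02} = 2.054.
Revised power = Φ(δ − 2.054) = Φ(-0.196) = 0.4221.

Power ≈ 0.422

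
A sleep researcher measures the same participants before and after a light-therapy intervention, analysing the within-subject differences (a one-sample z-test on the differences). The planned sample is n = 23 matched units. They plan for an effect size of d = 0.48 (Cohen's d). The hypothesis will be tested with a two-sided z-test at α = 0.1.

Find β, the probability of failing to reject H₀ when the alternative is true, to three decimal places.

Noncentrality parameter: δ = d·√n = 0.48 × √23 = 2.3020
Two-sided α = 0.1 → critical value z_{0.05} = 1.645.
Power = Φ(δ − 1.645) + Φ(−δ − 1.645) = Φ(0.657) + Φ(-3.947) = 0.7445 + 0.0000 = 0.7445.
Type II error: β = 1 − power = 1 − 0.7445 = 0.2555.

β ≈ 0.256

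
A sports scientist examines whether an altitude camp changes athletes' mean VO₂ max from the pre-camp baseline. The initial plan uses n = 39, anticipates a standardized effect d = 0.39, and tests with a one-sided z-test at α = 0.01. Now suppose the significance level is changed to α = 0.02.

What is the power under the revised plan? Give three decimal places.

Power ≈ 0.649

δ = d·√n = 0.39 × √39 = 2.4355 (unchanged). New critical value: z_{0.02} = 2.054.
Revised power = Φ(δ − 2.054) = Φ(0.382) = 0.6487.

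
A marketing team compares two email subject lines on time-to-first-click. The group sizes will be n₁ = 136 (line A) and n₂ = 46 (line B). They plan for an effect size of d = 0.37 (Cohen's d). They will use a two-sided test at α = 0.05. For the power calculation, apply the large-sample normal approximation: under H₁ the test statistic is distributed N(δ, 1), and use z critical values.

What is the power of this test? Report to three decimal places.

Noncentrality parameter: δ = d / √(1/n₁ + 1/n₂) = 0.37 / √(1/136 + 1/46) = 2.1693
Two-sided α = 0.05 → critical value z_{0.025} = 1.960.
Power = Φ(δ − 1.960) + Φ(−δ − 1.960) = Φ(0.209) + Φ(-4.129) = 0.5829 + 0.0000 = 0.5829.

Power ≈ 0.583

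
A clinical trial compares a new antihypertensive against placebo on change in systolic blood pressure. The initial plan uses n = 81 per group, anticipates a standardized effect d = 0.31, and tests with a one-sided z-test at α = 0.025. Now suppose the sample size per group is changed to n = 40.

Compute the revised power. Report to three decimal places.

Power ≈ 0.283

With n = 40 per group: δ = d·√(n/2) = 0.31 × √(40/2) = 1.3864. Critical value z_{0.025} = 1.960.
Revised power = Φ(δ − 1.960) = Φ(-0.574) = 0.2831.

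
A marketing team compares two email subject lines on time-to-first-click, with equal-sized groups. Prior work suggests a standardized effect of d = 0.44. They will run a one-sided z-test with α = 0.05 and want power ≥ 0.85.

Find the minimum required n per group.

n = 75 per group

For power 0.85 need Φ(δ − z_{0.05}) = 0.85, so δ = z_{0.05} + z_{0.15} = 1.645 + 1.036 = 2.681.
δ = d·√(n/2) ⇒ n = 2(δ/d)² = 2 × (2.681 / 0.44)² = 74.27.
Rounding up, n = 75 per group.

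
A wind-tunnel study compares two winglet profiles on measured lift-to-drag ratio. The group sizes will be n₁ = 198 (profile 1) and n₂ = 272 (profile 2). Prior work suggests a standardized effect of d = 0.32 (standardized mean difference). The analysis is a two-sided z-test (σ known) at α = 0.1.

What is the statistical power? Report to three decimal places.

Noncentrality parameter: δ = d / √(1/n₁ + 1/n₂) = 0.32 / √(1/198 + 1/272) = 3.4255
Critical value for a two-sided test at α = 0.1: z_{α/2} = 1.645.
Power = Φ(δ − 1.645) + Φ(−δ − 1.645) = Φ(1.781) + Φ(-5.070) = 0.9625 + 0.0000 = 0.9625.

Power ≈ 0.963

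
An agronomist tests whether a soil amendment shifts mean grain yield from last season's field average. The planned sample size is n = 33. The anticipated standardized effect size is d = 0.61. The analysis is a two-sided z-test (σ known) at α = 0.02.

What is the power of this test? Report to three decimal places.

Noncentrality parameter: δ = d·√n = 0.61 × √33 = 3.5042
Critical value for a two-sided test at α = 0.02: z_{α/2} = 2.326.
Power = Φ(δ − 2.326) + Φ(−δ − 2.326) = Φ(1.178) + Φ(-5.831) = 0.8806 + 0.0000 = 0.8806.

Power ≈ 0.881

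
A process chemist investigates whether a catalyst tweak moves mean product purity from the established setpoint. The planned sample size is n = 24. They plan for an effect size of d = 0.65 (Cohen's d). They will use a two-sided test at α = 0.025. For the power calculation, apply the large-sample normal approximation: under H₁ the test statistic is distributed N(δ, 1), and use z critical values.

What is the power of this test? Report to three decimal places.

Noncentrality parameter: λ = d·√n = 0.65 × √24 = 3.1843
Two-sided α = 0.025 → critical value z_{0.0125} = 2.241.
Power = Φ(λ − 2.241) + Φ(−λ − 2.241) = Φ(0.943) + Φ(-5.426) = 0.8271 + 0.0000 = 0.8271.

Power ≈ 0.827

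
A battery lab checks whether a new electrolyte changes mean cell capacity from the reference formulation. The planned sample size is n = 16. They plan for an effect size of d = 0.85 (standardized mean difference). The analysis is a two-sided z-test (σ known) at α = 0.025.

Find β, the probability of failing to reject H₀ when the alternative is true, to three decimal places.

β ≈ 0.123

Noncentrality parameter: δ = d·√n = 0.85 × √16 = 3.4000
Critical value for a two-sided test at α = 0.025: z_{α/2} = 2.241.
Power = Φ(δ − 2.241) + Φ(−δ − 2.241) = Φ(1.159) + Φ(-5.641) = 0.8767 + 0.0000 = 0.8767.
Type II error: β = 1 − power = 1 − 0.8767 = 0.1233.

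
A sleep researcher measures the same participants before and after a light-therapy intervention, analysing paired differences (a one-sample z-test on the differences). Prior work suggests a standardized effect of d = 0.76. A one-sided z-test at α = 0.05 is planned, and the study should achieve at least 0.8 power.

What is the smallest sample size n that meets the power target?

For power 0.8 need Φ(δ − z_{0.05}) = 0.8, so δ = z_{0.05} + z_{0.20} = 1.645 + 0.842 = 2.486.
δ = d·√n ⇒ n = (δ/d)² = (2.486 / 0.76)² = 10.70.
Rounding up, n = 11.

n = 11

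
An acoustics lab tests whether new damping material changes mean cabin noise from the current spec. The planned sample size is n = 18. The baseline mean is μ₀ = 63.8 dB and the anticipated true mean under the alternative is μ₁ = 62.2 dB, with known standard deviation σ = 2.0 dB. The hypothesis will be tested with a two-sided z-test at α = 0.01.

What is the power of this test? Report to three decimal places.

Standardized effect: d = |μ₁ − μ₀| / σ = |62.2 − 63.8| / 2.0 = 0.8000
Noncentrality parameter: δ = d·√n = 0.8000 × √18 = 3.3941
Critical value for a two-sided test at α = 0.01: z_{α/2} = 2.576.
Power = Φ(δ − 2.576) + Φ(−δ − 2.576) = Φ(0.818) + Φ(-5.970) = 0.7934 + 0.0000 = 0.7934.

Power ≈ 0.793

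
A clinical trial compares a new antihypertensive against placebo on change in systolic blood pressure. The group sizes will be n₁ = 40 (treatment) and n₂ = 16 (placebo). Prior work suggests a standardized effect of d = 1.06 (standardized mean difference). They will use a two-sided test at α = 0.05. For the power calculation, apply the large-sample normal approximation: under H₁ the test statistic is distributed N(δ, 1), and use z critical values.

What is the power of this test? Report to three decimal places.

Noncentrality parameter: δ = d / √(1/n₁ + 1/n₂) = 1.06 / √(1/40 + 1/16) = 3.5835
Two-sided α = 0.05 → critical value z_{0.025} = 1.960.
Power = Φ(δ − 1.960) + Φ(−δ − 1.960) = Φ(1.623) + Φ(-5.543) = 0.9478 + 0.0000 = 0.9478.

Power ≈ 0.948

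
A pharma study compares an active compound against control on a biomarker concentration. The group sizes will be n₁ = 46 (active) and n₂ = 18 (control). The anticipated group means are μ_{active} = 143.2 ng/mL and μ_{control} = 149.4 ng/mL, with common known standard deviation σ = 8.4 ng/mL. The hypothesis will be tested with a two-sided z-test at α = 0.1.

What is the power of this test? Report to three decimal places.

Power ≈ 0.844

Standardized effect: d = |μ_{active} − μ_{control}| / σ = |143.2 − 149.4| / 8.4 = 0.7381
Noncentrality parameter: δ = d / √(1/n₁ + 1/n₂) = 0.7381 / √(1/46 + 1/18) = 2.6548
Critical value for a two-sided test at α = 0.1: z_{α/2} = 1.645.
Power = Φ(δ − 1.645) + Φ(−δ − 1.645) = Φ(1.010) + Φ(-4.300) = 0.8437 + 0.0000 = 0.8438.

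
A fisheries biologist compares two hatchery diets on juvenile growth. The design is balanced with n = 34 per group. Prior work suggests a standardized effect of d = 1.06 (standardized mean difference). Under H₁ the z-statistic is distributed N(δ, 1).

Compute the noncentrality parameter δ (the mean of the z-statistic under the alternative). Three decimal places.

The noncentrality parameter scales effect size by the design's sample-size factor: δ = d·√(n/2) = 1.06 × √(34/2) = 4.3705

δ ≈ 4.370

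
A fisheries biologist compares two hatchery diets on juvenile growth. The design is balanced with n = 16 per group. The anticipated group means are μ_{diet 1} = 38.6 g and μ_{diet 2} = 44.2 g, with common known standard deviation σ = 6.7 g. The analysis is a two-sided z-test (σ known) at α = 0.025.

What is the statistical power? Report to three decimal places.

Power ≈ 0.549

Standardized effect: d = |μ_{diet 1} − μ_{diet 2}| / σ = |38.6 − 44.2| / 6.7 = 0.8358
Noncentrality parameter: δ = d·√(n/2) = 0.8358 × √(16/2) = 2.3641
Critical value for a two-sided test at α = 0.025: z_{α/2} = 2.241.
Power = Φ(δ − 2.241) + Φ(−δ − 2.241) = Φ(0.123) + Φ(-4.605) = 0.5488 + 0.0000 = 0.5488.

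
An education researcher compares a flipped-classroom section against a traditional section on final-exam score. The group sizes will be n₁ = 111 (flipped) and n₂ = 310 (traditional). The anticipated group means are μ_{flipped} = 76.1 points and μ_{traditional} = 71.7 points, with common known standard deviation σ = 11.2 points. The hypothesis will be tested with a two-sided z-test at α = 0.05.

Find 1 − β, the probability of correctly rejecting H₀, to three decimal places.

Standardized effect: d = |μ_{flipped} − μ_{traditional}| / σ = |76.1 − 71.7| / 11.2 = 0.3929
Noncentrality parameter: δ = d / √(1/n₁ + 1/n₂) = 0.3929 / √(1/111 + 1/310) = 3.5517
Critical value for a two-sided test at α = 0.05: z_{α/2} = 1.960.
Power = Φ(δ − 1.960) + Φ(−δ − 1.960) = Φ(1.592) + Φ(-5.512) = 0.9443 + 0.0000 = 0.9443.

Power ≈ 0.944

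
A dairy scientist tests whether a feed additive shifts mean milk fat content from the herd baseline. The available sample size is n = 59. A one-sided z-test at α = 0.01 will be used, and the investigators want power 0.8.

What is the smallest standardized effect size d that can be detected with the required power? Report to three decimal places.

Required noncentrality: δ = z_{0.01} + z_{0.20} = 2.326 + 0.842 = 3.168.
δ = d·√n ⇒ d = δ/√n = 3.168/√59 = 0.4124.

d ≈ 0.412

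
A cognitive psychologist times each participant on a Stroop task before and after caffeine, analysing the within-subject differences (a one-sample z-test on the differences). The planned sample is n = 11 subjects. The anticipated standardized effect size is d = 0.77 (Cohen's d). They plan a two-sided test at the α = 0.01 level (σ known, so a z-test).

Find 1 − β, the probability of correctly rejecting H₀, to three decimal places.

Noncentrality parameter: δ = d·√n = 0.77 × √11 = 2.5538
Critical value for a two-sided test at α = 0.01: z_{α/2} = 2.576.
Power = Φ(δ − 2.576) + Φ(−δ − 2.576) = Φ(-0.022) + Φ(-5.130) = 0.4912 + 0.0000 = 0.4912.

Power ≈ 0.491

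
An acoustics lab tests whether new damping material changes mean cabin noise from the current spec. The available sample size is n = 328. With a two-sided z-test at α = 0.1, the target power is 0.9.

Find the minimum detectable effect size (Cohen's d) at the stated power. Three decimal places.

Need Φ(δ − 1.645) = 0.9, so δ = 1.645 + 1.282 = 2.926.
(Lower-tail contribution to power is negligible for δ > 0.)
δ = d·√n ⇒ d = δ/√n = 2.926/√328 = 0.1616.

d ≈ 0.162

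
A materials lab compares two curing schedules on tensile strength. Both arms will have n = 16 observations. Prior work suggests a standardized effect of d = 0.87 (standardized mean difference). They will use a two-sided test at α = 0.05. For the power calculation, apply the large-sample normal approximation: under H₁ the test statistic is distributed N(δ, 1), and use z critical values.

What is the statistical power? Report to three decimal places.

Noncentrality parameter: δ = d·√(n/2) = 0.87 × √(16/2) = 2.4607
Critical value for a two-sided test at α = 0.05: z_{α/2} = 1.960.
Power = Φ(δ − 1.960) + Φ(−δ − 1.960) = Φ(0.501) + Φ(-4.421) = 0.6917 + 0.0000 = 0.6917.

Power ≈ 0.692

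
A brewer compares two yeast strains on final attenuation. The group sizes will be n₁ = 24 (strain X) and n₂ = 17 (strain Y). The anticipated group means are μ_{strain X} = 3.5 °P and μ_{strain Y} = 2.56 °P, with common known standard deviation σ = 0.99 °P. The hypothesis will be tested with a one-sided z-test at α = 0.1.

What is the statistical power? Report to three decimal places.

Power ≈ 0.957

Standardized effect: d = |μ_{strain X} − μ_{strain Y}| / σ = |3.5 − 2.56| / 0.99 = 0.9495
Noncentrality parameter: δ = d / √(1/n₁ + 1/n₂) = 0.9495 / √(1/24 + 1/17) = 2.9952
One-sided α = 0.1 → critical value z_{0.1} = 1.282.
Power = P(Z > 1.282 − δ) = Φ(1.714) = 0.9567.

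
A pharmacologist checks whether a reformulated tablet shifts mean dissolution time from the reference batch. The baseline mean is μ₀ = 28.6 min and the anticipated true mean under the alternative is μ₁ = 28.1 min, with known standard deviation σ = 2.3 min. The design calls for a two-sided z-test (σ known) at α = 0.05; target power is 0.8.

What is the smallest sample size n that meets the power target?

Standardized effect: d = |μ₁ − μ₀| / σ = |28.1 − 28.6| / 2.3 = 0.2174
Set Φ(δ − 1.960) = 0.8; then δ − 1.960 = Φ⁻¹(0.8) = 0.842, giving δ = 2.802.
(For δ > 0 the lower-tail rejection region contributes negligibly to power, so the one-term inversion is standard.)
δ = d·√n ⇒ n = (δ/d)² = (2.802 / 0.2174)² = 166.08.
Round up to the next whole unit.

n = 167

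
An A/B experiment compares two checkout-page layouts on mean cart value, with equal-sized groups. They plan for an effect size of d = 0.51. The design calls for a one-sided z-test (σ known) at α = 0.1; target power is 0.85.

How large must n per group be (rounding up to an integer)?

n = 42 per group

For power 0.85 need Φ(δ − z_{0.1}) = 0.85, so δ = z_{0.1} + z_{0.15} = 1.282 + 1.036 = 2.318.
δ = d·√(n/2) ⇒ n = 2(δ/d)² = 2 × (2.318 / 0.51)² = 41.32.
Rounding up, n = 42 per group.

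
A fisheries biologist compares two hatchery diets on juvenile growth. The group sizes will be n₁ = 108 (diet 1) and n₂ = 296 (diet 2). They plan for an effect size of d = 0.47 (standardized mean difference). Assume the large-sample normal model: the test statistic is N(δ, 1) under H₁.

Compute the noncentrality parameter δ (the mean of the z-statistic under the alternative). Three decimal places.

The noncentrality parameter scales effect size by the design's sample-size factor: δ = d / √(1/n₁ + 1/n₂) = 0.47 / √(1/108 + 1/296) = 4.1809

δ ≈ 4.181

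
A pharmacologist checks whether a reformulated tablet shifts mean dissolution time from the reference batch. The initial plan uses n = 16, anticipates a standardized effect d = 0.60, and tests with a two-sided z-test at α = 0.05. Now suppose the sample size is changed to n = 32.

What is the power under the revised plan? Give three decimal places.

Power ≈ 0.924

With n = 32: δ = d·√n = 0.60 × √32 = 3.3941. Critical value z_{0.025} = 1.960.
Revised power = Φ(δ − 1.960) + Φ(−δ − 1.960) = Φ(1.434) + Φ(-5.354) = 0.9242 + 0.0000 = 0.9242.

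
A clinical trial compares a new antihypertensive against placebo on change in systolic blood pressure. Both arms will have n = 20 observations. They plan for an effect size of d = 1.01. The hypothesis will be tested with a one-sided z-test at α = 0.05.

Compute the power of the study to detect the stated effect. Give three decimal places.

Noncentrality parameter: δ = d·√(n/2) = 1.01 × √(20/2) = 3.1939
Critical value for a one-sided test at α = 0.05: z_α = 1.645.
Power = Φ(δ − 1.645) = Φ(1.549) = 0.9393.

Power ≈ 0.939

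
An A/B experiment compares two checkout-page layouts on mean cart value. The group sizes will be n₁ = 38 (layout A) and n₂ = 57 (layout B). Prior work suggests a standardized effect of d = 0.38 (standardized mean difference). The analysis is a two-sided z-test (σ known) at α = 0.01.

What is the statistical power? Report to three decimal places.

Noncentrality parameter: δ = d / √(1/n₁ + 1/n₂) = 0.38 / √(1/38 + 1/57) = 1.8145
Critical value for a two-sided test at α = 0.01: z_{α/2} = 2.576.
Power = Φ(δ − 2.576) + Φ(−δ − 2.576) = Φ(-0.761) + Φ(-4.390) = 0.2232 + 0.0000 = 0.2232.

Power ≈ 0.223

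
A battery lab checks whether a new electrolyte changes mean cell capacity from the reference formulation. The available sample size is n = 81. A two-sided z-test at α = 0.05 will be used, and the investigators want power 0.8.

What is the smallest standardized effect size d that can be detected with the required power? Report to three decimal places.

Required noncentrality: δ = z_{0.025} + z_{0.20} = 1.960 + 0.842 = 2.802.
(Lower-tail contribution to power is negligible for δ > 0.)
δ = d·√n ⇒ d = δ/√n = 2.802/√81 = 0.3113.

d ≈ 0.311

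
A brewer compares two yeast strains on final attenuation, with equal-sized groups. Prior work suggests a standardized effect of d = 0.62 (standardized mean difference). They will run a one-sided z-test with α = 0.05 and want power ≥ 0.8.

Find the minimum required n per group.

For power 0.8 need Φ(δ − z_{0.05}) = 0.8, so δ = z_{0.05} + z_{0.20} = 1.645 + 0.842 = 2.486.
δ = d·√(n/2) ⇒ n = 2(δ/d)² = 2 × (2.486 / 0.62)² = 32.17.
Rounding up, n = 33 per group.

n = 33 per group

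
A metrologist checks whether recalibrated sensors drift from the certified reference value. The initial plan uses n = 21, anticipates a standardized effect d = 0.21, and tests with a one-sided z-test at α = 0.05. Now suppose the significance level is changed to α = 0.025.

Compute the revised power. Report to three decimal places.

Power ≈ 0.159

δ = d·√n = 0.21 × √21 = 0.9623 (unchanged). New critical value: z_{0.025} = 1.960.
Revised power = Φ(δ − 1.960) = Φ(-0.998) = 0.1592.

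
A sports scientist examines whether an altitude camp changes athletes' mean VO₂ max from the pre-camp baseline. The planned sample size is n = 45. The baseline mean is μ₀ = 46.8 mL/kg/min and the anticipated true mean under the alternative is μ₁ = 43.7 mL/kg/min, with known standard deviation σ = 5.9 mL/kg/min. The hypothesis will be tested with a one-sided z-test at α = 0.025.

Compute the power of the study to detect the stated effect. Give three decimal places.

Standardized effect: d = |μ₁ − μ₀| / σ = |43.7 − 46.8| / 5.9 = 0.5254
Noncentrality parameter: δ = d·√n = 0.5254 × √45 = 3.5246
One-sided α = 0.025 → critical value z_{0.025} = 1.960.
Power = Φ(δ − 1.960) = Φ(1.565) = 0.9412.

Power ≈ 0.941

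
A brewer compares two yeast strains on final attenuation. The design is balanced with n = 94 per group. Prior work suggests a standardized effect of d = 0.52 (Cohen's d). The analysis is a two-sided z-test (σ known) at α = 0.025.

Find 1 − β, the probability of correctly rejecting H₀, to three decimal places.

Noncentrality parameter: δ = d·√(n/2) = 0.52 × √(94/2) = 3.5649
Two-sided α = 0.025 → critical value z_{0.0125} = 2.241.
Power = Φ(δ − 2.241) + Φ(−δ − 2.241) = Φ(1.324) + Φ(-5.806) = 0.9072 + 0.0000 = 0.9072.

Power ≈ 0.907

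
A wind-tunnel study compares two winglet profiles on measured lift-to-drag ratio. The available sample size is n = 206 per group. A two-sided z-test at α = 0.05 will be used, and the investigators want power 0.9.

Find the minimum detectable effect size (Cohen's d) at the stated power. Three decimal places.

Required noncentrality: δ = z_{0.025} + z_{0.10} = 1.960 + 1.282 = 3.242.
(The second rejection-region term Φ(−δ − z_{α/2}) is negligible and dropped.)
δ = d·√(n/2) ⇒ d = δ/√(n/2) = 3.242/√(206/2) = 0.3194.

d ≈ 0.319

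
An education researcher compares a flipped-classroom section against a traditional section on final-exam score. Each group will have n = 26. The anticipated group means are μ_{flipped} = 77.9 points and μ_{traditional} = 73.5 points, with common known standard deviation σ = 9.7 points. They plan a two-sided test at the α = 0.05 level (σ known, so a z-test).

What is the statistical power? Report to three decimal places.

Standardized effect: d = |μ_{flipped} − μ_{traditional}| / σ = |77.9 − 73.5| / 9.7 = 0.4536
Noncentrality parameter: δ = d·√(n/2) = 0.4536 × √(26/2) = 1.6355
Two-sided α = 0.05 → critical value z_{0.025} = 1.960.
Power = Φ(δ − 1.960) + Φ(−δ − 1.960) = Φ(-0.324) + Φ(-3.595) = 0.3728 + 0.0002 = 0.3730.

Power ≈ 0.373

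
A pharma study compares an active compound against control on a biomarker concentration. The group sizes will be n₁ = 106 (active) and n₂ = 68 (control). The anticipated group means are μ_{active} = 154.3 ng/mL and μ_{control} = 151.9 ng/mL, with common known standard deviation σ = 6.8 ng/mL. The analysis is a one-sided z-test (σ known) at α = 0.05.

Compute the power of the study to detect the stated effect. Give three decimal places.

Power ≈ 0.735

Standardized effect: d = |μ_{active} − μ_{control}| / σ = |154.3 − 151.9| / 6.8 = 0.3529
Noncentrality parameter: δ = d / √(1/n₁ + 1/n₂) = 0.3529 / √(1/106 + 1/68) = 2.2716
One-sided α = 0.05 → critical value z_{0.05} = 1.645.
Power = P(Z > 1.645 − δ) = Φ(0.627) = 0.7346.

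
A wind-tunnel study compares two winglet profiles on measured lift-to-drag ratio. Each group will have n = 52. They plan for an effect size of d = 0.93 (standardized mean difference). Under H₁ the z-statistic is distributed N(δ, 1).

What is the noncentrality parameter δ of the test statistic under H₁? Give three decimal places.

The noncentrality parameter scales effect size by the design's sample-size factor: δ = d·√(n/2) = 0.93 × √(52/2) = 4.7421

δ ≈ 4.742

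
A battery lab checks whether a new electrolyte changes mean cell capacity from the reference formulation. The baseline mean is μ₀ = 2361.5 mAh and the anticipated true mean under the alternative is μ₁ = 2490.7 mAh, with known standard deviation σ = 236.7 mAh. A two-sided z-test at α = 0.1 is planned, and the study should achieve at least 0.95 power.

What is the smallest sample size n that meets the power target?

n = 37

Standardized effect: d = |μ₁ − μ₀| / σ = |2490.7 − 2361.5| / 236.7 = 0.5458
Set Φ(δ − 1.645) = 0.95; then δ − 1.645 = Φ⁻¹(0.95) = 1.645, giving δ = 3.290.
(Ignoring the negligible lower-tail rejection probability gives the usual closed-form inversion.)
δ = d·√n ⇒ n = (δ/d)² = (3.290 / 0.5458)² = 36.32.
Round up to the next whole unit.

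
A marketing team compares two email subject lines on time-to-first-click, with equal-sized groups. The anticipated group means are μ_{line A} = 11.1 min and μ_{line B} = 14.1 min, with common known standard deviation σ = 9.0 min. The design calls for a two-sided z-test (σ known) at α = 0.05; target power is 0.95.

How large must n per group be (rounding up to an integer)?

n = 234 per group

Standardized effect: d = |μ_{line A} − μ_{line B}| / σ = |11.1 − 14.1| / 9.0 = 0.3333
Set Φ(δ − 1.960) = 0.95; then δ − 1.960 = Φ⁻¹(0.95) = 1.645, giving δ = 3.605.
(For δ > 0 the lower-tail rejection region contributes negligibly to power, so the one-term inversion is standard.)
δ = d·√(n/2) ⇒ n = 2(δ/d)² = 2 × (3.605 / 0.3333)² = 233.90.
Rounding up, n = 234 per group.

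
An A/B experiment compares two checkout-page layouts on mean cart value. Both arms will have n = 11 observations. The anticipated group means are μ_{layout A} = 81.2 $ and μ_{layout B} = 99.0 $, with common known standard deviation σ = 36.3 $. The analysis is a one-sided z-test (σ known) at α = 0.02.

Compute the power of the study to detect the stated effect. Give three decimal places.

Power ≈ 0.183

Standardized effect: d = |μ_{layout A} − μ_{layout B}| / σ = |81.2 − 99.0| / 36.3 = 0.4904
Noncentrality parameter: δ = d·√(n/2) = 0.4904 × √(11/2) = 1.1500
One-sided α = 0.02 → critical value z_{0.02} = 2.054.
Power = P(Z > 2.054 − δ) = Φ(-0.904) = 0.1831.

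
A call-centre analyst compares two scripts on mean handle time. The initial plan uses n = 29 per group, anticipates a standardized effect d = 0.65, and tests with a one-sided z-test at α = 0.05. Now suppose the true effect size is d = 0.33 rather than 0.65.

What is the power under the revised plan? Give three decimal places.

With d = 0.33: δ = d·√(n/2) = 0.33 × √(29/2) = 1.2566. Critical value z_{0.05} = 1.645.
Revised power = Φ(δ − 1.645) = Φ(-0.388) = 0.3489.

Power ≈ 0.349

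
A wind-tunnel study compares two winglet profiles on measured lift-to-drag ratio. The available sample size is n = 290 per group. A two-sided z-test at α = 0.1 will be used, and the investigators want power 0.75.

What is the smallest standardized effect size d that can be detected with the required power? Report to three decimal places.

d ≈ 0.193

Required noncentrality: δ = z_{0.05} + z_{0.25} = 1.645 + 0.674 = 2.319.
(Lower-tail contribution to power is negligible for δ > 0.)
δ = d·√(n/2) ⇒ d = δ/√(n/2) = 2.319/√(290/2) = 0.1926.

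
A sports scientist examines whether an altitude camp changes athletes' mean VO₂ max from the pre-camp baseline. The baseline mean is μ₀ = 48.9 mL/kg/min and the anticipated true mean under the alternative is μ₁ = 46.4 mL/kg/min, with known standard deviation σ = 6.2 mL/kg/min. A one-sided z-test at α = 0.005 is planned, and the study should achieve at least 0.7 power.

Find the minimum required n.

n = 60

Standardized effect: d = |μ₁ − μ₀| / σ = |46.4 − 48.9| / 6.2 = 0.4032
Set Φ(δ − 2.576) = 0.7; then δ − 2.576 = Φ⁻¹(0.7) = 0.524, giving δ = 3.100.
δ = d·√n ⇒ n = (δ/d)² = (3.100 / 0.4032)² = 59.11.
Round up to the next whole unit.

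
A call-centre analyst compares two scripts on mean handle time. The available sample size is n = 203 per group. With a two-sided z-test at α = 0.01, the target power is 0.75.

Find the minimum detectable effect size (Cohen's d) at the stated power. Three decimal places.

d ≈ 0.323

Required noncentrality: δ = z_{0.005} + z_{0.25} = 2.576 + 0.674 = 3.250.
(The second rejection-region term Φ(−δ − z_{α/2}) is negligible and dropped.)
δ = d·√(n/2) ⇒ d = δ/√(n/2) = 3.250/√(203/2) = 0.3226.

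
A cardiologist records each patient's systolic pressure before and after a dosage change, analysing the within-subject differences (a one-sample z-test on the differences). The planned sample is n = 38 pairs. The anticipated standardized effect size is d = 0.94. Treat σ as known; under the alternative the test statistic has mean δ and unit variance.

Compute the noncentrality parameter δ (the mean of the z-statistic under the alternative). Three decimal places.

δ ≈ 5.795

The noncentrality parameter scales effect size by the design's sample-size factor: δ = d·√n = 0.94 × √38 = 5.7945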